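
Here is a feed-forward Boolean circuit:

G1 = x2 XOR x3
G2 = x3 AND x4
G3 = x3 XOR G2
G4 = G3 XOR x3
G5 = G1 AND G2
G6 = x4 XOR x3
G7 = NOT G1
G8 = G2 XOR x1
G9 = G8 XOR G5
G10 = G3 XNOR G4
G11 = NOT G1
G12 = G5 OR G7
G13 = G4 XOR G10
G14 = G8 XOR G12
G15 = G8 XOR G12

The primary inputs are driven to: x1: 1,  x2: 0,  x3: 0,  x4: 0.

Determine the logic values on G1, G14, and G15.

G1 = x2 XOR x3 = 0 XOR 0 = 0
G2 = x3 AND x4 = 0 AND 0 = 0
G5 = G1 AND G2 = 0 AND 0 = 0
G7 = NOT G1 = NOT 0 = 1
G8 = G2 XOR x1 = 0 XOR 1 = 1
G12 = G5 OR G7 = 0 OR 1 = 1
G14 = G8 XOR G12 = 1 XOR 1 = 0
G15 = G8 XOR G12 = 1 XOR 1 = 0

G1 = 0, G14 = 0, G15 = 0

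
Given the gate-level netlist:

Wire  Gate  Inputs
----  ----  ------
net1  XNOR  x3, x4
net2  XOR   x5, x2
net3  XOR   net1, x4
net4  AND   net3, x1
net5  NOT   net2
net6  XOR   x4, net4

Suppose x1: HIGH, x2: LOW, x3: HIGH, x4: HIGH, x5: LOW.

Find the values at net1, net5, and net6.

net1 = x3 XNOR x4 = HIGH XNOR HIGH = HIGH
net2 = x5 XOR x2 = LOW XOR LOW = LOW
net3 = net1 XOR x4 = HIGH XOR HIGH = LOW
net4 = net3 AND x1 = LOW AND HIGH = LOW
net5 = NOT net2 = NOT LOW = HIGH
net6 = x4 XOR net4 = HIGH XOR LOW = HIGH

net1 = HIGH; net5 = HIGH; net6 = HIGH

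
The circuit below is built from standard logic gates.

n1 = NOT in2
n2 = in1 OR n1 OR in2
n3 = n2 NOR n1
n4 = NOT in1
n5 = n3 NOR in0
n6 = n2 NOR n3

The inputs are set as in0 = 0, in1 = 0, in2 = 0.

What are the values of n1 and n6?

n1 = 1; n6 = 0

n1 = NOT in2 = NOT 0 = 1
n2 = in1 OR n1 OR in2 = 0 OR 1 OR 0 = 1
n3 = n2 NOR n1 = 1 NOR 1 = 0
n6 = n2 NOR n3 = 1 NOR 0 = 0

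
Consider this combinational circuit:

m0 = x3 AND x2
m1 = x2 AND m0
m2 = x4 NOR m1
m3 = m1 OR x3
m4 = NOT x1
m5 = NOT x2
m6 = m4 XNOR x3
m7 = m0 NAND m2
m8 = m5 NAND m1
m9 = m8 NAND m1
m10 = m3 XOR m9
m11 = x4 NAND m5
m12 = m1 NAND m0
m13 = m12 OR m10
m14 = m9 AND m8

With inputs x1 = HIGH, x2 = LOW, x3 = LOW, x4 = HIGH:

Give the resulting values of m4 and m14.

m0 = x3 AND x2 = LOW AND LOW = LOW
m1 = x2 AND m0 = LOW AND LOW = LOW
m4 = NOT x1 = NOT HIGH = LOW
m5 = NOT x2 = NOT LOW = HIGH
m8 = m5 NAND m1 = HIGH NAND LOW = HIGH
m9 = m8 NAND m1 = HIGH NAND LOW = HIGH
m14 = m9 AND m8 = HIGH AND HIGH = HIGH

m4 = LOW; m14 = HIGH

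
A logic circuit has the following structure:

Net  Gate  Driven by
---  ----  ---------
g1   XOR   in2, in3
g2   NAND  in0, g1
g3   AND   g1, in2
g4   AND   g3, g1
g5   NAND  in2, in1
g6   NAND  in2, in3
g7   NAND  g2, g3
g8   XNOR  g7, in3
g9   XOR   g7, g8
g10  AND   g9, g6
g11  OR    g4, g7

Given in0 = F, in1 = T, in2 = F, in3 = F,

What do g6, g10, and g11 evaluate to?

g6 = T, g10 = T, g11 = T

g1 = in2 XOR in3 = F XOR F = F
g2 = in0 NAND g1 = F NAND F = T
g3 = g1 AND in2 = F AND F = F
g4 = g3 AND g1 = F AND F = F
g6 = in2 NAND in3 = F NAND F = T
g7 = g2 NAND g3 = T NAND F = T
g8 = g7 XNOR in3 = T XNOR F = F
g9 = g7 XOR g8 = T XOR F = T
g10 = g9 AND g6 = T AND T = T
g11 = g4 OR g7 = F OR T = T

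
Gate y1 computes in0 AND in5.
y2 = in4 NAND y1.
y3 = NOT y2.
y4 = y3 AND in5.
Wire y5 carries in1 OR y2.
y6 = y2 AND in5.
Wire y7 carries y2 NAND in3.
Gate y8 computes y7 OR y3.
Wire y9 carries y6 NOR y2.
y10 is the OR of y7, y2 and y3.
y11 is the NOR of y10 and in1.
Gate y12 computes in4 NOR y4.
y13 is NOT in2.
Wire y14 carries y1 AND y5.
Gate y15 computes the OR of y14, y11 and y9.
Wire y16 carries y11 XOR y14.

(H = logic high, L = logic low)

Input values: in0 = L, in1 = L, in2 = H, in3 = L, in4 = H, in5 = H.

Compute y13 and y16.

y13 = L  y16 = L

y1 = in0 AND in5 = L AND H = L
y2 = in4 NAND y1 = H NAND L = H
y3 = NOT y2 = NOT H = L
y5 = in1 OR y2 = L OR H = H
y7 = y2 NAND in3 = H NAND L = H
y10 = y7 OR y2 OR y3 = H OR H OR L = H
y11 = y10 NOR in1 = H NOR L = L
y13 = NOT in2 = NOT H = L
y14 = y1 AND y5 = L AND H = L
y16 = y11 XOR y14 = L XOR L = L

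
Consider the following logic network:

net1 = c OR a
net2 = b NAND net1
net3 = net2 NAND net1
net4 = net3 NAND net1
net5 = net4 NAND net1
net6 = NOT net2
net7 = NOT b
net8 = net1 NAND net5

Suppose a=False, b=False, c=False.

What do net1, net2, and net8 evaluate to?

net1 = c OR a = False OR False = False
net2 = b NAND net1 = False NAND False = True
net3 = net2 NAND net1 = True NAND False = True
net4 = net3 NAND net1 = True NAND False = True
net5 = net4 NAND net1 = True NAND False = True
net8 = net1 NAND net5 = False NAND True = True

net1 = False; net2 = True; net8 = True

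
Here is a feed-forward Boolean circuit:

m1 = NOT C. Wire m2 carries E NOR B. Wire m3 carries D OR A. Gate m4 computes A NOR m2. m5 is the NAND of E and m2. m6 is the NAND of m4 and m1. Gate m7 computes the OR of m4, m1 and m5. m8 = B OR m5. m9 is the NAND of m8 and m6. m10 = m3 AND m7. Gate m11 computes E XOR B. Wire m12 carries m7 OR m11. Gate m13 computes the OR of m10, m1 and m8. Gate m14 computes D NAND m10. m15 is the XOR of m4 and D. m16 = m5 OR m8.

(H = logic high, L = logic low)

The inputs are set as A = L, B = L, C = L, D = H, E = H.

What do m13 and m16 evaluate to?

m1 = NOT C = NOT L = H
m2 = E NOR B = H NOR L = L
m3 = D OR A = H OR L = H
m4 = A NOR m2 = L NOR L = H
m5 = E NAND m2 = H NAND L = H
m7 = m4 OR m1 OR m5 = H OR H OR H = H
m8 = B OR m5 = L OR H = H
m10 = m3 AND m7 = H AND H = H
m13 = m10 OR m1 OR m8 = H OR H OR H = H
m16 = m5 OR m8 = H OR H = H

m13 = H  m16 = H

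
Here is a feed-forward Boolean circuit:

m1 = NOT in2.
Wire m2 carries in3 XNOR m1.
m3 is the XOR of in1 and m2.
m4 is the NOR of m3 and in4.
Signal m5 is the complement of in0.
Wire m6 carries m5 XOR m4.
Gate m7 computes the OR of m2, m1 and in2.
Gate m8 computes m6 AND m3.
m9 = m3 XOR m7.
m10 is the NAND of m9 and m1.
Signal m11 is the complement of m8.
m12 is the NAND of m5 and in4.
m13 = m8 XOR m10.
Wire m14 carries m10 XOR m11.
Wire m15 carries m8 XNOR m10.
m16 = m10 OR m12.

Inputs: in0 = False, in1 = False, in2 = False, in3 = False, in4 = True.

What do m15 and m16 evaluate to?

m1 = NOT in2 = NOT False = True
m2 = in3 XNOR m1 = False XNOR True = False
m3 = in1 XOR m2 = False XOR False = False
m4 = m3 NOR in4 = False NOR True = False
m5 = NOT in0 = NOT False = True
m6 = m5 XOR m4 = True XOR False = True
m7 = m2 OR m1 OR in2 = False OR True OR False = True
m8 = m6 AND m3 = True AND False = False
m9 = m3 XOR m7 = False XOR True = True
m10 = m9 NAND m1 = True NAND True = False
m12 = m5 NAND in4 = True NAND True = False
m15 = m8 XNOR m10 = False XNOR False = True
m16 = m10 OR m12 = False OR False = False

m15 = True  m16 = False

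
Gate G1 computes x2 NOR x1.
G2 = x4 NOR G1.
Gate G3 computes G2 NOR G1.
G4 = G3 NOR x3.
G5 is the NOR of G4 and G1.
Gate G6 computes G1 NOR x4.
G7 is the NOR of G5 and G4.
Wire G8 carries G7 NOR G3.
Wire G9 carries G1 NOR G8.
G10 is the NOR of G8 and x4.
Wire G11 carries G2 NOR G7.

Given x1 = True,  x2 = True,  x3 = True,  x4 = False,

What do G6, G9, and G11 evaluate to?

G1 = x2 NOR x1 = True NOR True = False
G2 = x4 NOR G1 = False NOR False = True
G3 = G2 NOR G1 = True NOR False = False
G4 = G3 NOR x3 = False NOR True = False
G5 = G4 NOR G1 = False NOR False = True
G6 = G1 NOR x4 = False NOR False = True
G7 = G5 NOR G4 = True NOR False = False
G8 = G7 NOR G3 = False NOR False = True
G9 = G1 NOR G8 = False NOR True = False
G11 = G2 NOR G7 = True NOR False = False

G6 = True  G9 = False  G11 = False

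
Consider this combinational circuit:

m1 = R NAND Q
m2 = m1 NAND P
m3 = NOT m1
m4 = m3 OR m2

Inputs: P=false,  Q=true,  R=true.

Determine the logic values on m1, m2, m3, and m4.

m1 = R NAND Q = true NAND true = false
m2 = m1 NAND P = false NAND false = true
m3 = NOT m1 = NOT false = true
m4 = m3 OR m2 = true OR true = true

m1 = false, m2 = true, m3 = true, m4 = true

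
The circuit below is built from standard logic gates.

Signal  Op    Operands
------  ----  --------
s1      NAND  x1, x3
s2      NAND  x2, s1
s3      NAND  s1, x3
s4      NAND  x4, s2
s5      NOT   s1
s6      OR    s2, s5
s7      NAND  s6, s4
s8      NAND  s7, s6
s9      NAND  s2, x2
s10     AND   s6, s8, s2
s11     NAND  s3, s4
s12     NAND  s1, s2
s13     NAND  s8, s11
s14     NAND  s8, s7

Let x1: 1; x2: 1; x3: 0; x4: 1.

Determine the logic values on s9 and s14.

s1 = x1 NAND x3 = 1 NAND 0 = 1
s2 = x2 NAND s1 = 1 NAND 1 = 0
s4 = x4 NAND s2 = 1 NAND 0 = 1
s5 = NOT s1 = NOT 1 = 0
s6 = s2 OR s5 = 0 OR 0 = 0
s7 = s6 NAND s4 = 0 NAND 1 = 1
s8 = s7 NAND s6 = 1 NAND 0 = 1
s9 = s2 NAND x2 = 0 NAND 1 = 1
s14 = s8 NAND s7 = 1 NAND 1 = 0

s9 = 1; s14 = 0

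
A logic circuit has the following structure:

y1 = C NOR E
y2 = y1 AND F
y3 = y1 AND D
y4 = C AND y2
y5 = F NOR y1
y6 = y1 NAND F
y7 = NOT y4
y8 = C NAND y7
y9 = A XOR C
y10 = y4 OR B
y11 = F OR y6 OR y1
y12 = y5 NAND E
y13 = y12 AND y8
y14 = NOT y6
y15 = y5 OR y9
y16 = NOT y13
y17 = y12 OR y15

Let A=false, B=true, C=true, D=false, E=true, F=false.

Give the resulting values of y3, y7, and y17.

y3 = false; y7 = true; y17 = true

y1 = C NOR E = true NOR true = false
y2 = y1 AND F = false AND false = false
y3 = y1 AND D = false AND false = false
y4 = C AND y2 = true AND false = false
y5 = F NOR y1 = false NOR false = true
y7 = NOT y4 = NOT false = true
y9 = A XOR C = false XOR true = true
y12 = y5 NAND E = true NAND true = false
y15 = y5 OR y9 = true OR true = true
y17 = y12 OR y15 = false OR true = true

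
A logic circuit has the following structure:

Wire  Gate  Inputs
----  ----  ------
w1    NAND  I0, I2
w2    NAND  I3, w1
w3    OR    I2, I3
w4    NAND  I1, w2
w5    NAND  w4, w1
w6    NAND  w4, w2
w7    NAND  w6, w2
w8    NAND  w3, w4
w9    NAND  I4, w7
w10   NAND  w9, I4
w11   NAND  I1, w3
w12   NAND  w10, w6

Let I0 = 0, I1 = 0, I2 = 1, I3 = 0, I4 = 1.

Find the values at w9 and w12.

w9 = 0; w12 = 1

w1 = I0 NAND I2 = 0 NAND 1 = 1
w2 = I3 NAND w1 = 0 NAND 1 = 1
w4 = I1 NAND w2 = 0 NAND 1 = 1
w6 = w4 NAND w2 = 1 NAND 1 = 0
w7 = w6 NAND w2 = 0 NAND 1 = 1
w9 = I4 NAND w7 = 1 NAND 1 = 0
w10 = w9 NAND I4 = 0 NAND 1 = 1
w12 = w10 NAND w6 = 1 NAND 0 = 1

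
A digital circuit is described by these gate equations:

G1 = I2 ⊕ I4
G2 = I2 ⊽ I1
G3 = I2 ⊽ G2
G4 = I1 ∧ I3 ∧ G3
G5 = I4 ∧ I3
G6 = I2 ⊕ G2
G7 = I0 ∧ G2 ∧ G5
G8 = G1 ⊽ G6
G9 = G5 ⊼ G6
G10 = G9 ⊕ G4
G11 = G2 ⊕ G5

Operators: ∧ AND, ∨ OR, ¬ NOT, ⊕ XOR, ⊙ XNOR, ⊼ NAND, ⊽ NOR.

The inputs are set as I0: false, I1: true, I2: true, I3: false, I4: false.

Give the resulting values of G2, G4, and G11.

G2 = false, G4 = false, G11 = false

G2 = I2 NOR I1 = true NOR true = false
G3 = I2 NOR G2 = true NOR false = false
G4 = I1 AND I3 AND G3 = true AND false AND false = false
G5 = I4 AND I3 = false AND false = false
G11 = G2 XOR G5 = false XOR false = false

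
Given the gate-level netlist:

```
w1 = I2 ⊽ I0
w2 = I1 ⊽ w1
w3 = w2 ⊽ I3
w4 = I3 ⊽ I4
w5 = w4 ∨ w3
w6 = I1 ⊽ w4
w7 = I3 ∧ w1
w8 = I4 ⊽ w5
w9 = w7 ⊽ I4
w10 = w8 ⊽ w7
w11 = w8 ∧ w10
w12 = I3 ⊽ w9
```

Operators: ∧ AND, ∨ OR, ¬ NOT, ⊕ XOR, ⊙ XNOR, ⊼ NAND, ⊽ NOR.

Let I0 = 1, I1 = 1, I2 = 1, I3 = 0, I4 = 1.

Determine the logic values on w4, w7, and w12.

w4 = 0, w7 = 0, w12 = 1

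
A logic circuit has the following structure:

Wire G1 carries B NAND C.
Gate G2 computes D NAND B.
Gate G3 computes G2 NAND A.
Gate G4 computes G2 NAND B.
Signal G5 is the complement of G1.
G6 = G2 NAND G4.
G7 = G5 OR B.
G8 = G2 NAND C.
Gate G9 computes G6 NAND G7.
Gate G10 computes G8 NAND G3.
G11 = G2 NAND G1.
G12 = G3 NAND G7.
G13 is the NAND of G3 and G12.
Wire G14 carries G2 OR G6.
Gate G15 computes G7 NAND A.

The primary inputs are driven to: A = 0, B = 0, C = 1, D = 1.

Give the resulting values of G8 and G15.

G1 = B NAND C = 0 NAND 1 = 1
G2 = D NAND B = 1 NAND 0 = 1
G5 = NOT G1 = NOT 1 = 0
G7 = G5 OR B = 0 OR 0 = 0
G8 = G2 NAND C = 1 NAND 1 = 0
G15 = G7 NAND A = 0 NAND 0 = 1

G8 = 0; G15 = 1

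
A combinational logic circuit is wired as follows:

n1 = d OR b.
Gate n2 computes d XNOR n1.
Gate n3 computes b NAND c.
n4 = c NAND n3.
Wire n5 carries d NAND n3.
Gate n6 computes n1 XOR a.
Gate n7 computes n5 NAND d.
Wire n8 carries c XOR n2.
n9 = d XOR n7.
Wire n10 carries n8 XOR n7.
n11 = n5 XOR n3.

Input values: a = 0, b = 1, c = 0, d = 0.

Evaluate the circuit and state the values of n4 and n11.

n3 = b NAND c = 1 NAND 0 = 1
n4 = c NAND n3 = 0 NAND 1 = 1
n5 = d NAND n3 = 0 NAND 1 = 1
n11 = n5 XOR n3 = 1 XOR 1 = 0

n4 = 1, n11 = 0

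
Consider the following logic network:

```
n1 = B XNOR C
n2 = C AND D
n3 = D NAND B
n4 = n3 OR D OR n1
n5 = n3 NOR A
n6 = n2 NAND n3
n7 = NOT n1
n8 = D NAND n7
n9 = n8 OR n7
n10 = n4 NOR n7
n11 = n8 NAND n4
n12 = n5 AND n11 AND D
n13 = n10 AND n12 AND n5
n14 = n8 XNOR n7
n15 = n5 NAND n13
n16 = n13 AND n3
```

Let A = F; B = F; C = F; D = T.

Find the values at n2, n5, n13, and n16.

n2 = F, n5 = F, n13 = F, n16 = F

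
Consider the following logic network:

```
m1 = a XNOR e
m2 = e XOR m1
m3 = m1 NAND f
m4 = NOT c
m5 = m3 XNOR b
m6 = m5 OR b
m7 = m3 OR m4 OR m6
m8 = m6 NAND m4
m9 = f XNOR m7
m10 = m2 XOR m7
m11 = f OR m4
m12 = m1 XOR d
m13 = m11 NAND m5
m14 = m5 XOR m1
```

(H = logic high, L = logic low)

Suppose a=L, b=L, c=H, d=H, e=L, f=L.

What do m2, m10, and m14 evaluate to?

m1 = a XNOR e = L XNOR L = H
m2 = e XOR m1 = L XOR H = H
m3 = m1 NAND f = H NAND L = H
m4 = NOT c = NOT H = L
m5 = m3 XNOR b = H XNOR L = L
m6 = m5 OR b = L OR L = L
m7 = m3 OR m4 OR m6 = H OR L OR L = H
m10 = m2 XOR m7 = H XOR H = L
m14 = m5 XOR m1 = L XOR H = H

m2 = H  m10 = L  m14 = H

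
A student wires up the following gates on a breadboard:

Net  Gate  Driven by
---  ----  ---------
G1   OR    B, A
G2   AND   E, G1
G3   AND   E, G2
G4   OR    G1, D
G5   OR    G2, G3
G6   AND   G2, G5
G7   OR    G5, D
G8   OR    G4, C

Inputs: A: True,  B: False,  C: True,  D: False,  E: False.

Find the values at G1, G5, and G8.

G1 = True, G5 = False, G8 = True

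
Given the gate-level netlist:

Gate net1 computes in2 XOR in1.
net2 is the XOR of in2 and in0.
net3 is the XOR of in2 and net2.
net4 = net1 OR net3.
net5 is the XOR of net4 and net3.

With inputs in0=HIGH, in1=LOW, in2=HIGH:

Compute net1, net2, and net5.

net1 = in2 XOR in1 = HIGH XOR LOW = HIGH
net2 = in2 XOR in0 = HIGH XOR HIGH = LOW
net3 = in2 XOR net2 = HIGH XOR LOW = HIGH
net4 = net1 OR net3 = HIGH OR HIGH = HIGH
net5 = net4 XOR net3 = HIGH XOR HIGH = LOW

net1 = HIGH, net2 = LOW, net5 = LOW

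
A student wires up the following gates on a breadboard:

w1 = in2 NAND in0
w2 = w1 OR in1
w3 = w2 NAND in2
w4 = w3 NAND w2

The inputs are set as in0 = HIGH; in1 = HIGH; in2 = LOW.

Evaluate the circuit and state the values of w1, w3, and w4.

w1 = HIGH; w3 = HIGH; w4 = LOW

w1 = in2 NAND in0 = LOW NAND HIGH = HIGH
w2 = w1 OR in1 = HIGH OR HIGH = HIGH
w3 = w2 NAND in2 = HIGH NAND LOW = HIGH
w4 = w3 NAND w2 = HIGH NAND HIGH = LOW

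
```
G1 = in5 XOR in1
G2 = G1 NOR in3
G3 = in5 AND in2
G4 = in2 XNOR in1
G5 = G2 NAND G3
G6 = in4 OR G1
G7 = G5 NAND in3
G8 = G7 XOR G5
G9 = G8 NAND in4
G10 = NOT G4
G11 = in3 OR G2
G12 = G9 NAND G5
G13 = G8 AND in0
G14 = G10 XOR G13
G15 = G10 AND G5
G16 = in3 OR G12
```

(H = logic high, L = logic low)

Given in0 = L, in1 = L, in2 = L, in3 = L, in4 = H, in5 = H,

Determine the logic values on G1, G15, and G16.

G1 = H; G15 = L; G16 = L

G1 = in5 XOR in1 = H XOR L = H
G2 = G1 NOR in3 = H NOR L = L
G3 = in5 AND in2 = H AND L = L
G4 = in2 XNOR in1 = L XNOR L = H
G5 = G2 NAND G3 = L NAND L = H
G7 = G5 NAND in3 = H NAND L = H
G8 = G7 XOR G5 = H XOR H = L
G9 = G8 NAND in4 = L NAND H = H
G10 = NOT G4 = NOT H = L
G12 = G9 NAND G5 = H NAND H = L
G15 = G10 AND G5 = L AND H = L
G16 = in3 OR G12 = L OR L = L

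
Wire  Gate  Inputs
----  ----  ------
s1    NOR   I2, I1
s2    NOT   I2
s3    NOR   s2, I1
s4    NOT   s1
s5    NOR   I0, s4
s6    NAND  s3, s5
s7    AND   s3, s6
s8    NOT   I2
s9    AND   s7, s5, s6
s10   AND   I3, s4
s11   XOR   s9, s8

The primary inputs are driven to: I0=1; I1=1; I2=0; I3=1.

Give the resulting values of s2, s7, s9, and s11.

s1 = I2 NOR I1 = 0 NOR 1 = 0
s2 = NOT I2 = NOT 0 = 1
s3 = s2 NOR I1 = 1 NOR 1 = 0
s4 = NOT s1 = NOT 0 = 1
s5 = I0 NOR s4 = 1 NOR 1 = 0
s6 = s3 NAND s5 = 0 NAND 0 = 1
s7 = s3 AND s6 = 0 AND 1 = 0
s8 = NOT I2 = NOT 0 = 1
s9 = s7 AND s5 AND s6 = 0 AND 0 AND 1 = 0
s11 = s9 XOR s8 = 0 XOR 1 = 1

s2 = 1, s7 = 0, s9 = 0, s11 = 1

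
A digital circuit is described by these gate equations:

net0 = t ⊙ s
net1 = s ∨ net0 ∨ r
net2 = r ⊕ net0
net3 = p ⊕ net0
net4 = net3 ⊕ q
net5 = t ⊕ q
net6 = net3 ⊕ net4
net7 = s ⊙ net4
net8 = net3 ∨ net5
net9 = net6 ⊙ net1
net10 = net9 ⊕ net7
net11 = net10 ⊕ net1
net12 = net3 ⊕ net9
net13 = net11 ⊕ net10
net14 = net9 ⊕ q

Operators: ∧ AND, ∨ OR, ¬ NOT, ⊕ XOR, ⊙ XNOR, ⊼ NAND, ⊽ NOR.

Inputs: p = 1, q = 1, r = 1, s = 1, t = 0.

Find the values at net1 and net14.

net1 = 1; net14 = 0

net0 = t XNOR s = 0 XNOR 1 = 0
net1 = s OR net0 OR r = 1 OR 0 OR 1 = 1
net3 = p XOR net0 = 1 XOR 0 = 1
net4 = net3 XOR q = 1 XOR 1 = 0
net6 = net3 XOR net4 = 1 XOR 0 = 1
net9 = net6 XNOR net1 = 1 XNOR 1 = 1
net14 = net9 XOR q = 1 XOR 1 = 0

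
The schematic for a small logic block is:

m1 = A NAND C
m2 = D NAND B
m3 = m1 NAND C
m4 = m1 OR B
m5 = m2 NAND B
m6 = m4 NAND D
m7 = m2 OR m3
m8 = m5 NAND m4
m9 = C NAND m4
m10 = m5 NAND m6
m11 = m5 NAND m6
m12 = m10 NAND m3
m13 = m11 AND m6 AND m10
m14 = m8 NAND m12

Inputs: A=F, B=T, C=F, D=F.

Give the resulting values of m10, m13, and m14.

m10 = T, m13 = T, m14 = T

m1 = A NAND C = F NAND F = T
m2 = D NAND B = F NAND T = T
m3 = m1 NAND C = T NAND F = T
m4 = m1 OR B = T OR T = T
m5 = m2 NAND B = T NAND T = F
m6 = m4 NAND D = T NAND F = T
m8 = m5 NAND m4 = F NAND T = T
m10 = m5 NAND m6 = F NAND T = T
m11 = m5 NAND m6 = F NAND T = T
m12 = m10 NAND m3 = T NAND T = F
m13 = m11 AND m6 AND m10 = T AND T AND T = T
m14 = m8 NAND m12 = T NAND F = T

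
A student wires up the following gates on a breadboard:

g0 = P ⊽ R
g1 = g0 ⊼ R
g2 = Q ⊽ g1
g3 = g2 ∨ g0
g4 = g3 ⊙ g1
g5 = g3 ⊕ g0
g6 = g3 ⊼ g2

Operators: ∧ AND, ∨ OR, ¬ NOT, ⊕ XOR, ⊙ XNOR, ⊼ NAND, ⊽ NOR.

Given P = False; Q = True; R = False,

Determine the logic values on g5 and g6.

g5 = False  g6 = True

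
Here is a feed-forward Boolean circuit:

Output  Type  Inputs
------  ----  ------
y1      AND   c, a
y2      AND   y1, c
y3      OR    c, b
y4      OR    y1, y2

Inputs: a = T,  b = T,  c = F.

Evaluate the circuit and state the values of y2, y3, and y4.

y1 = c AND a = F AND T = F
y2 = y1 AND c = F AND F = F
y3 = c OR b = F OR T = T
y4 = y1 OR y2 = F OR F = F

y2 = F, y3 = T, y4 = F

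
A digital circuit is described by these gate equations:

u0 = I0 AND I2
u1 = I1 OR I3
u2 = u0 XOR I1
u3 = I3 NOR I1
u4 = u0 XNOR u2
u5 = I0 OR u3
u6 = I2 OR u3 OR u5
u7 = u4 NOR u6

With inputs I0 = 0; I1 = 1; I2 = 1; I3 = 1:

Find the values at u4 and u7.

u4 = 0, u7 = 0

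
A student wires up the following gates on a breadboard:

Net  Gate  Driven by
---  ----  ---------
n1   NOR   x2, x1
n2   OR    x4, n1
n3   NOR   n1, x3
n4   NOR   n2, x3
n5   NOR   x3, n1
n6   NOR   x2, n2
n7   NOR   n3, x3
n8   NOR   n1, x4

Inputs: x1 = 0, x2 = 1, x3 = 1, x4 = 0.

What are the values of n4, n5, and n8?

n1 = x2 NOR x1 = 1 NOR 0 = 0
n2 = x4 OR n1 = 0 OR 0 = 0
n4 = n2 NOR x3 = 0 NOR 1 = 0
n5 = x3 NOR n1 = 1 NOR 0 = 0
n8 = n1 NOR x4 = 0 NOR 0 = 1

n4 = 0, n5 = 0, n8 = 1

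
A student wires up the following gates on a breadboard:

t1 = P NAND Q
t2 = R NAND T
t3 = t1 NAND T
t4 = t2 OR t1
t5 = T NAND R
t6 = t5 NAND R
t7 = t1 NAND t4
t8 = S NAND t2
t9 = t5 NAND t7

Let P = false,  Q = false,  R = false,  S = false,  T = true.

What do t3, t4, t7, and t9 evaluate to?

t3 = false; t4 = true; t7 = false; t9 = true

t1 = P NAND Q = false NAND false = true
t2 = R NAND T = false NAND true = true
t3 = t1 NAND T = true NAND true = false
t4 = t2 OR t1 = true OR true = true
t5 = T NAND R = true NAND false = true
t7 = t1 NAND t4 = true NAND true = false
t9 = t5 NAND t7 = true NAND false = true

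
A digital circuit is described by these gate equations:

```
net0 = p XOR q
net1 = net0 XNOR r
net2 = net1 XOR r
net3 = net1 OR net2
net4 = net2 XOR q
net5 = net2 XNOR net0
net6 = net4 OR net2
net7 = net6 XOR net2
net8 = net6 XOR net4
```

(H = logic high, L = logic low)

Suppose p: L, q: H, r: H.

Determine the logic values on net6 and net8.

net0 = p XOR q = L XOR H = H
net1 = net0 XNOR r = H XNOR H = H
net2 = net1 XOR r = H XOR H = L
net4 = net2 XOR q = L XOR H = H
net6 = net4 OR net2 = H OR L = H
net8 = net6 XOR net4 = H XOR H = L

net6 = H  net8 = L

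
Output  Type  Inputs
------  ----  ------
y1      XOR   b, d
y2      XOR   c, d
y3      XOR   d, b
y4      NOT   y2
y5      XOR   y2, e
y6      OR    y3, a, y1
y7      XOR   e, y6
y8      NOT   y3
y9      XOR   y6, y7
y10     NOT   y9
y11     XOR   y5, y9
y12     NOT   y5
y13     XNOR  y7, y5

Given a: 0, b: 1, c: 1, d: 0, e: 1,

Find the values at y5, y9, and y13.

y1 = b XOR d = 1 XOR 0 = 1
y2 = c XOR d = 1 XOR 0 = 1
y3 = d XOR b = 0 XOR 1 = 1
y5 = y2 XOR e = 1 XOR 1 = 0
y6 = y3 OR a OR y1 = 1 OR 0 OR 1 = 1
y7 = e XOR y6 = 1 XOR 1 = 0
y9 = y6 XOR y7 = 1 XOR 0 = 1
y13 = y7 XNOR y5 = 0 XNOR 0 = 1

y5 = 0, y9 = 1, y13 = 1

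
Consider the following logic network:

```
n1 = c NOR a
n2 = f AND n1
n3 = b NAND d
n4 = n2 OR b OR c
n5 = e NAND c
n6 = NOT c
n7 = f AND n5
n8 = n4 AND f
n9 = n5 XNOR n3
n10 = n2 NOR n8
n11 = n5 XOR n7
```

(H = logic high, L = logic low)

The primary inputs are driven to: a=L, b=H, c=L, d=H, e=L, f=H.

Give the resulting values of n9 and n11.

n9 = L; n11 = L

n3 = b NAND d = H NAND H = L
n5 = e NAND c = L NAND L = H
n7 = f AND n5 = H AND H = H
n9 = n5 XNOR n3 = H XNOR L = L
n11 = n5 XOR n7 = H XOR H = L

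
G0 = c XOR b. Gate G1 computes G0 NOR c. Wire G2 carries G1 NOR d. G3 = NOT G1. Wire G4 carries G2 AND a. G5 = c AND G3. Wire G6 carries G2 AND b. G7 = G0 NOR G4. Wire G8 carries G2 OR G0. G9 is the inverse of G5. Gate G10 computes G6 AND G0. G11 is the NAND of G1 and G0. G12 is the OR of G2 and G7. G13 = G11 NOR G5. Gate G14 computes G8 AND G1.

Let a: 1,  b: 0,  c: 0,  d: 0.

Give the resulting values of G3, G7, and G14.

G0 = c XOR b = 0 XOR 0 = 0
G1 = G0 NOR c = 0 NOR 0 = 1
G2 = G1 NOR d = 1 NOR 0 = 0
G3 = NOT G1 = NOT 1 = 0
G4 = G2 AND a = 0 AND 1 = 0
G7 = G0 NOR G4 = 0 NOR 0 = 1
G8 = G2 OR G0 = 0 OR 0 = 0
G14 = G8 AND G1 = 0 AND 1 = 0

G3 = 0, G7 = 1, G14 = 0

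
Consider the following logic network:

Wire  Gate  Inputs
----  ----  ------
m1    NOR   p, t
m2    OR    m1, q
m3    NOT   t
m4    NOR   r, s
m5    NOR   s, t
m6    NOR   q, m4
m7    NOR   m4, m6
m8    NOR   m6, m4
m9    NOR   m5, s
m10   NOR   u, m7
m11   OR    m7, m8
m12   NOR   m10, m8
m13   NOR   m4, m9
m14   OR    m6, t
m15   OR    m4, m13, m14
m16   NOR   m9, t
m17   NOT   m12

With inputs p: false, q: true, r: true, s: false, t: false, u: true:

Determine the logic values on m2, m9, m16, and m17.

m2 = true, m9 = false, m16 = true, m17 = true

m1 = p NOR t = false NOR false = true
m2 = m1 OR q = true OR true = true
m4 = r NOR s = true NOR false = false
m5 = s NOR t = false NOR false = true
m6 = q NOR m4 = true NOR false = false
m7 = m4 NOR m6 = false NOR false = true
m8 = m6 NOR m4 = false NOR false = true
m9 = m5 NOR s = true NOR false = false
m10 = u NOR m7 = true NOR true = false
m12 = m10 NOR m8 = false NOR true = false
m16 = m9 NOR t = false NOR false = true
m17 = NOT m12 = NOT false = true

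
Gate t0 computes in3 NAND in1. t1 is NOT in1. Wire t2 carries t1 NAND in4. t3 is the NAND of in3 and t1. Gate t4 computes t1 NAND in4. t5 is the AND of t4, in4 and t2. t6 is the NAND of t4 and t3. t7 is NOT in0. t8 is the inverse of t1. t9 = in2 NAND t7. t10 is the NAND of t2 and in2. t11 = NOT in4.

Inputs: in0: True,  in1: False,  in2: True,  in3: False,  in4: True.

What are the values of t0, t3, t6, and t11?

t0 = in3 NAND in1 = False NAND False = True
t1 = NOT in1 = NOT False = True
t3 = in3 NAND t1 = False NAND True = True
t4 = t1 NAND in4 = True NAND True = False
t6 = t4 NAND t3 = False NAND True = True
t11 = NOT in4 = NOT True = False

t0 = True  t3 = True  t6 = True  t11 = False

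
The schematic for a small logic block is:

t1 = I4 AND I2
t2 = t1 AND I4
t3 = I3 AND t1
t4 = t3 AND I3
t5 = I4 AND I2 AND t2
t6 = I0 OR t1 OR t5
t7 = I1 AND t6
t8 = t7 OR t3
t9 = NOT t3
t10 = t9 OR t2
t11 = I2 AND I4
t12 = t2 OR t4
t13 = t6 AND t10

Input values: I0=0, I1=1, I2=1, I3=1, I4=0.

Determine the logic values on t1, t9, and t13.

t1 = 0, t9 = 1, t13 = 0

t1 = I4 AND I2 = 0 AND 1 = 0
t2 = t1 AND I4 = 0 AND 0 = 0
t3 = I3 AND t1 = 1 AND 0 = 0
t5 = I4 AND I2 AND t2 = 0 AND 1 AND 0 = 0
t6 = I0 OR t1 OR t5 = 0 OR 0 OR 0 = 0
t9 = NOT t3 = NOT 0 = 1
t10 = t9 OR t2 = 1 OR 0 = 1
t13 = t6 AND t10 = 0 AND 1 = 0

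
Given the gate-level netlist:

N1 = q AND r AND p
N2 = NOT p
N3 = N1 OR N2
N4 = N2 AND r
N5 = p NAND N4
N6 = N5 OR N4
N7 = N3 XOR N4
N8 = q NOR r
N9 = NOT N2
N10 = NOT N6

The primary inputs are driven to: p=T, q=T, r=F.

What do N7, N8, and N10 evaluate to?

N7 = F  N8 = F  N10 = F

N1 = q AND r AND p = T AND F AND T = F
N2 = NOT p = NOT T = F
N3 = N1 OR N2 = F OR F = F
N4 = N2 AND r = F AND F = F
N5 = p NAND N4 = T NAND F = T
N6 = N5 OR N4 = T OR F = T
N7 = N3 XOR N4 = F XOR F = F
N8 = q NOR r = T NOR F = F
N10 = NOT N6 = NOT T = F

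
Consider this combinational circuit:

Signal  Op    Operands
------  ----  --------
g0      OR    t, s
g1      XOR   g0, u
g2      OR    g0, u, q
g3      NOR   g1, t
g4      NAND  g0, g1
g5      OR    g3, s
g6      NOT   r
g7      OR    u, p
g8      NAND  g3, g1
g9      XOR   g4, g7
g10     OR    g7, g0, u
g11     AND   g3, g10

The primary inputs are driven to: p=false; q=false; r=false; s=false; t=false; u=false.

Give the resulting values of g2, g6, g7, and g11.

g2 = false, g6 = true, g7 = false, g11 = false

g0 = t OR s = false OR false = false
g1 = g0 XOR u = false XOR false = false
g2 = g0 OR u OR q = false OR false OR false = false
g3 = g1 NOR t = false NOR false = true
g6 = NOT r = NOT false = true
g7 = u OR p = false OR false = false
g10 = g7 OR g0 OR u = false OR false OR false = false
g11 = g3 AND g10 = true AND false = false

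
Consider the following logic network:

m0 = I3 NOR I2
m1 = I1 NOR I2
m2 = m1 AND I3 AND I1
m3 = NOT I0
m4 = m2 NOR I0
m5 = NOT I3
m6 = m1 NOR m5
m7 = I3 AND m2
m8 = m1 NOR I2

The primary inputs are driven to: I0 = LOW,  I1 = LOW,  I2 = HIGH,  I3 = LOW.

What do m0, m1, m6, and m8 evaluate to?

m0 = I3 NOR I2 = LOW NOR HIGH = LOW
m1 = I1 NOR I2 = LOW NOR HIGH = LOW
m5 = NOT I3 = NOT LOW = HIGH
m6 = m1 NOR m5 = LOW NOR HIGH = LOW
m8 = m1 NOR I2 = LOW NOR HIGH = LOW

m0 = LOW, m1 = LOW, m6 = LOW, m8 = LOW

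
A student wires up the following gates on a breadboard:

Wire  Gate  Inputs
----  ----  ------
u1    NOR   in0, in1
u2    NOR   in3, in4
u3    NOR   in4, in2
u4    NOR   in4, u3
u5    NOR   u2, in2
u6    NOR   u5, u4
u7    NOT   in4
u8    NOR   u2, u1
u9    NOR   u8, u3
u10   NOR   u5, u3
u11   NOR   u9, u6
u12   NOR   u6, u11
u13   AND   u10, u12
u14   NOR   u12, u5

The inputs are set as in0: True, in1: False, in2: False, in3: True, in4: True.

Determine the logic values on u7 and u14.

u7 = False  u14 = False

u1 = in0 NOR in1 = True NOR False = False
u2 = in3 NOR in4 = True NOR True = False
u3 = in4 NOR in2 = True NOR False = False
u4 = in4 NOR u3 = True NOR False = False
u5 = u2 NOR in2 = False NOR False = True
u6 = u5 NOR u4 = True NOR False = False
u7 = NOT in4 = NOT True = False
u8 = u2 NOR u1 = False NOR False = True
u9 = u8 NOR u3 = True NOR False = False
u11 = u9 NOR u6 = False NOR False = True
u12 = u6 NOR u11 = False NOR True = False
u14 = u12 NOR u5 = False NOR True = False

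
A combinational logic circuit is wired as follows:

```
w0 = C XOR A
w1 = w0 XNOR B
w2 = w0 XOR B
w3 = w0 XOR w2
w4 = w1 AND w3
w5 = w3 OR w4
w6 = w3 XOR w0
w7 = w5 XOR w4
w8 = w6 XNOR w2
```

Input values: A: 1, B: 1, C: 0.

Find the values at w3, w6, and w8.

w3 = 1, w6 = 0, w8 = 1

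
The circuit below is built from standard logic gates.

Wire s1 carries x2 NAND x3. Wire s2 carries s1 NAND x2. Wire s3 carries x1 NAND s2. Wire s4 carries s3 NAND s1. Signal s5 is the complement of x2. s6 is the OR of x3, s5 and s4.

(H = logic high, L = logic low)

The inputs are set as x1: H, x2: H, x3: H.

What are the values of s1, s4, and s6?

s1 = L  s4 = H  s6 = H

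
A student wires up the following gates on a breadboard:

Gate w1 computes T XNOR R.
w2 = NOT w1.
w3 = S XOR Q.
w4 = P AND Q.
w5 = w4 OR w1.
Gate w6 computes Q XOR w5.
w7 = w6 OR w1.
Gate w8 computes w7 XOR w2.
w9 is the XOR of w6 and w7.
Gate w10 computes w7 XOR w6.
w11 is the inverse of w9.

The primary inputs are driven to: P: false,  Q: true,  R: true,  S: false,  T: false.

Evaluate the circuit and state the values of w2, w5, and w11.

w1 = T XNOR R = false XNOR true = false
w2 = NOT w1 = NOT false = true
w4 = P AND Q = false AND true = false
w5 = w4 OR w1 = false OR false = false
w6 = Q XOR w5 = true XOR false = true
w7 = w6 OR w1 = true OR false = true
w9 = w6 XOR w7 = true XOR true = false
w11 = NOT w9 = NOT false = true

w2 = true; w5 = false; w11 = true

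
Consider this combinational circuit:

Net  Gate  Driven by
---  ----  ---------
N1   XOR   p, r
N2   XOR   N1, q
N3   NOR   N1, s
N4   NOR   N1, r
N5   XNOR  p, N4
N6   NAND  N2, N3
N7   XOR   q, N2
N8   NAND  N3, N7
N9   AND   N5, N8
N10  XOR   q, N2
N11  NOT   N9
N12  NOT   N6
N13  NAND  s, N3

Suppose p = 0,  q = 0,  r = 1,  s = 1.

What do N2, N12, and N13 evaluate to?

N1 = p XOR r = 0 XOR 1 = 1
N2 = N1 XOR q = 1 XOR 0 = 1
N3 = N1 NOR s = 1 NOR 1 = 0
N6 = N2 NAND N3 = 1 NAND 0 = 1
N12 = NOT N6 = NOT 1 = 0
N13 = s NAND N3 = 1 NAND 0 = 1

N2 = 1, N12 = 0, N13 = 1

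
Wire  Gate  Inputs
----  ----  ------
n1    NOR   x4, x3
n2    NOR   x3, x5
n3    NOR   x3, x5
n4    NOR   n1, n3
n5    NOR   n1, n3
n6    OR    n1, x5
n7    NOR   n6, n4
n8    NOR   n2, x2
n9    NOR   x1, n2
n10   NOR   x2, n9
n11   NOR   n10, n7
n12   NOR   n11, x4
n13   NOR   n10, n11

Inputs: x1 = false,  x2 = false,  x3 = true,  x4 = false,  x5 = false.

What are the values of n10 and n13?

n10 = false  n13 = false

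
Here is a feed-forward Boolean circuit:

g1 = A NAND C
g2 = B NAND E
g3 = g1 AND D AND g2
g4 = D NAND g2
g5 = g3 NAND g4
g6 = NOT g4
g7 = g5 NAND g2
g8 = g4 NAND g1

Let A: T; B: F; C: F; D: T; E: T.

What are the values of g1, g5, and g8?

g1 = T; g5 = T; g8 = T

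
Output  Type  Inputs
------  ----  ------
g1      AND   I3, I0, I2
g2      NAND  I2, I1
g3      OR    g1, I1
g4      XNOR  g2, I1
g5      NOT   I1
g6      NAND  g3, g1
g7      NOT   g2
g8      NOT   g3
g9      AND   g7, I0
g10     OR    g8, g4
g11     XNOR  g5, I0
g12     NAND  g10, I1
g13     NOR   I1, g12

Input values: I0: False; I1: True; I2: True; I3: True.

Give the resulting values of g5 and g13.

g1 = I3 AND I0 AND I2 = True AND False AND True = False
g2 = I2 NAND I1 = True NAND True = False
g3 = g1 OR I1 = False OR True = True
g4 = g2 XNOR I1 = False XNOR True = False
g5 = NOT I1 = NOT True = False
g8 = NOT g3 = NOT True = False
g10 = g8 OR g4 = False OR False = False
g12 = g10 NAND I1 = False NAND True = True
g13 = I1 NOR g12 = True NOR True = False

g5 = False, g13 = False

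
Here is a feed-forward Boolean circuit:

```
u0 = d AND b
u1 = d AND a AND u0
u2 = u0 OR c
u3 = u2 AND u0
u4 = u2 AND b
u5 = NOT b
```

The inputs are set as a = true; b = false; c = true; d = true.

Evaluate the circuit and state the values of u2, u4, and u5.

u0 = d AND b = true AND false = false
u2 = u0 OR c = false OR true = true
u4 = u2 AND b = true AND false = false
u5 = NOT b = NOT false = true

u2 = true  u4 = false  u5 = true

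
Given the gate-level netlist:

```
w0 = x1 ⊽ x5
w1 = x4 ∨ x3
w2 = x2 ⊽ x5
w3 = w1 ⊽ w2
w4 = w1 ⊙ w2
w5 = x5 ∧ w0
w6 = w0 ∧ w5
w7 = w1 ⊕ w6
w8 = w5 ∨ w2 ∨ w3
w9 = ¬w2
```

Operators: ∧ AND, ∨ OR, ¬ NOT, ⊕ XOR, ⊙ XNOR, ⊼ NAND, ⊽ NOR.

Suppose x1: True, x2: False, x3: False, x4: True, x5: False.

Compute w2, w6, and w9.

w2 = True, w6 = False, w9 = False

w0 = x1 NOR x5 = True NOR False = False
w2 = x2 NOR x5 = False NOR False = True
w5 = x5 AND w0 = False AND False = False
w6 = w0 AND w5 = False AND False = False
w9 = NOT w2 = NOT True = False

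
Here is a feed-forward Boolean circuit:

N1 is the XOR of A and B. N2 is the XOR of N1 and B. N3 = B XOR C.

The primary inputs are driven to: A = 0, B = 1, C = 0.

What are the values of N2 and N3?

N2 = 0; N3 = 1

N1 = A XOR B = 0 XOR 1 = 1
N2 = N1 XOR B = 1 XOR 1 = 0
N3 = B XOR C = 1 XOR 0 = 1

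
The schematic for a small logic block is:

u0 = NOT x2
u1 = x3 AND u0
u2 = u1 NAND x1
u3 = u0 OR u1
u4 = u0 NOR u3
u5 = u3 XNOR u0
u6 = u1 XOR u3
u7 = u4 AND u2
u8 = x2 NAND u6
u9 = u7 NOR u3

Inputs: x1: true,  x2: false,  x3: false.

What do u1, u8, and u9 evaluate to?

u1 = false  u8 = true  u9 = false

u0 = NOT x2 = NOT false = true
u1 = x3 AND u0 = false AND true = false
u2 = u1 NAND x1 = false NAND true = true
u3 = u0 OR u1 = true OR false = true
u4 = u0 NOR u3 = true NOR true = false
u6 = u1 XOR u3 = false XOR true = true
u7 = u4 AND u2 = false AND true = false
u8 = x2 NAND u6 = false NAND true = true
u9 = u7 NOR u3 = false NOR true = false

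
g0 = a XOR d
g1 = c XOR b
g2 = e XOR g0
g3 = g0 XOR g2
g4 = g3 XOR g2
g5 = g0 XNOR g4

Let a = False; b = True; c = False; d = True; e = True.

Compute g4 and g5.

g0 = a XOR d = False XOR True = True
g2 = e XOR g0 = True XOR True = False
g3 = g0 XOR g2 = True XOR False = True
g4 = g3 XOR g2 = True XOR False = True
g5 = g0 XNOR g4 = True XNOR True = True

g4 = True, g5 = True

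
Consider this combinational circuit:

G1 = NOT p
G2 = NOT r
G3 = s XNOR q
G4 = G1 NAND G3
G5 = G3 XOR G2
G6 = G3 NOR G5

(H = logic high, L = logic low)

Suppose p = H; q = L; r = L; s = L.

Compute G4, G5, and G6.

G1 = NOT p = NOT H = L
G2 = NOT r = NOT L = H
G3 = s XNOR q = L XNOR L = H
G4 = G1 NAND G3 = L NAND H = H
G5 = G3 XOR G2 = H XOR H = L
G6 = G3 NOR G5 = H NOR L = L

G4 = H  G5 = L  G6 = L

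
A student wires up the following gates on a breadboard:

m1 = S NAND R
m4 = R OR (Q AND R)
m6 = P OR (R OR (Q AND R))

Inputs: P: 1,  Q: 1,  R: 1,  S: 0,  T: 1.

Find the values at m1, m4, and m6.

m1 = 0 NAND 1 = 1
m4 = 1 OR (1 AND 1) = 1
m6 = 1 OR (1 OR (1 AND 1)) = 1

m1 = 1; m4 = 1; m6 = 1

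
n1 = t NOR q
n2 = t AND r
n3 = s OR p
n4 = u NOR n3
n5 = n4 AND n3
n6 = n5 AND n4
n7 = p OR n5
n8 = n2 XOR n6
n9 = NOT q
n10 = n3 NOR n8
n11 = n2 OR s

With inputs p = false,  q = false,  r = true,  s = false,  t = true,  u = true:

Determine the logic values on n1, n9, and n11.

n1 = t NOR q = true NOR false = false
n2 = t AND r = true AND true = true
n9 = NOT q = NOT false = true
n11 = n2 OR s = true OR false = true

n1 = false, n9 = true, n11 = true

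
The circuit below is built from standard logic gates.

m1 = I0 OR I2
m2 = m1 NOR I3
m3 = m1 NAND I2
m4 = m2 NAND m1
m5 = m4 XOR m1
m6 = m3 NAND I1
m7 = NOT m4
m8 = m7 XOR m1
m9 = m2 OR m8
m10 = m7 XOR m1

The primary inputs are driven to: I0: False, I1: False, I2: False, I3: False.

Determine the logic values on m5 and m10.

m5 = True, m10 = False

m1 = I0 OR I2 = False OR False = False
m2 = m1 NOR I3 = False NOR False = True
m4 = m2 NAND m1 = True NAND False = True
m5 = m4 XOR m1 = True XOR False = True
m7 = NOT m4 = NOT True = False
m10 = m7 XOR m1 = False XOR False = False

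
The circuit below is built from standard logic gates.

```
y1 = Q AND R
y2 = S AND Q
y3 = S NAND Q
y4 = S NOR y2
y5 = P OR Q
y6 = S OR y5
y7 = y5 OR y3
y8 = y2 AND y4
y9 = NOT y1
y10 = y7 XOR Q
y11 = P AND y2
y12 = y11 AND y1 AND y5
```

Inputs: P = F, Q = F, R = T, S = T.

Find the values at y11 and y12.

y1 = Q AND R = F AND T = F
y2 = S AND Q = T AND F = F
y5 = P OR Q = F OR F = F
y11 = P AND y2 = F AND F = F
y12 = y11 AND y1 AND y5 = F AND F AND F = F

y11 = F; y12 = F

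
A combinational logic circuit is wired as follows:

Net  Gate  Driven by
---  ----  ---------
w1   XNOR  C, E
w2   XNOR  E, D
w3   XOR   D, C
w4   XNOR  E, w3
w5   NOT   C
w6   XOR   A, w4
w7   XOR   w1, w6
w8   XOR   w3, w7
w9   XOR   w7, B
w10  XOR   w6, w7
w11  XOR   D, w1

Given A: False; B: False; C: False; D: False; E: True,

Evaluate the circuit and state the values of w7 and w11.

w7 = False; w11 = False

w1 = C XNOR E = False XNOR True = False
w3 = D XOR C = False XOR False = False
w4 = E XNOR w3 = True XNOR False = False
w6 = A XOR w4 = False XOR False = False
w7 = w1 XOR w6 = False XOR False = False
w11 = D XOR w1 = False XOR False = False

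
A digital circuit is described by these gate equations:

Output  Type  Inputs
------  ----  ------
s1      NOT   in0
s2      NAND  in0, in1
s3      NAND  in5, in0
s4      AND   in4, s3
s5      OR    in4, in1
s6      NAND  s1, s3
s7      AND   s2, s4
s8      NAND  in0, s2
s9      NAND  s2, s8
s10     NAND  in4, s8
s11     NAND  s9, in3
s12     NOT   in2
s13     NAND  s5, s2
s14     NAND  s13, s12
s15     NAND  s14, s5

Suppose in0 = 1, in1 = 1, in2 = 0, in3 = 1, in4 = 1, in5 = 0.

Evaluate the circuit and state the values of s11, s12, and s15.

s2 = in0 NAND in1 = 1 NAND 1 = 0
s5 = in4 OR in1 = 1 OR 1 = 1
s8 = in0 NAND s2 = 1 NAND 0 = 1
s9 = s2 NAND s8 = 0 NAND 1 = 1
s11 = s9 NAND in3 = 1 NAND 1 = 0
s12 = NOT in2 = NOT 0 = 1
s13 = s5 NAND s2 = 1 NAND 0 = 1
s14 = s13 NAND s12 = 1 NAND 1 = 0
s15 = s14 NAND s5 = 0 NAND 1 = 1

s11 = 0, s12 = 1, s15 = 1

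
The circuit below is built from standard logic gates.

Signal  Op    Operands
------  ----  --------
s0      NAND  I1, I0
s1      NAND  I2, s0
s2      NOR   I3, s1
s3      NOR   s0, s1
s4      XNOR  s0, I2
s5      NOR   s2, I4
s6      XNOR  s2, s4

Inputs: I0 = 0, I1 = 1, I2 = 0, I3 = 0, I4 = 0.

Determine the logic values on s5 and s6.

s0 = I1 NAND I0 = 1 NAND 0 = 1
s1 = I2 NAND s0 = 0 NAND 1 = 1
s2 = I3 NOR s1 = 0 NOR 1 = 0
s4 = s0 XNOR I2 = 1 XNOR 0 = 0
s5 = s2 NOR I4 = 0 NOR 0 = 1
s6 = s2 XNOR s4 = 0 XNOR 0 = 1

s5 = 1; s6 = 1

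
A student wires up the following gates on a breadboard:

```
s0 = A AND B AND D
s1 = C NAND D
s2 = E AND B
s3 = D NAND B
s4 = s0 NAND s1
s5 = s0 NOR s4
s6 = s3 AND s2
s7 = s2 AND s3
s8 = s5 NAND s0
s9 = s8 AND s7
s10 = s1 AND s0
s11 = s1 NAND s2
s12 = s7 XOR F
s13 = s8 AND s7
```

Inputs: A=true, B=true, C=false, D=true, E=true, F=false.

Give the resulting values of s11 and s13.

s11 = false, s13 = false

s0 = A AND B AND D = true AND true AND true = true
s1 = C NAND D = false NAND true = true
s2 = E AND B = true AND true = true
s3 = D NAND B = true NAND true = false
s4 = s0 NAND s1 = true NAND true = false
s5 = s0 NOR s4 = true NOR false = false
s7 = s2 AND s3 = true AND false = false
s8 = s5 NAND s0 = false NAND true = true
s11 = s1 NAND s2 = true NAND true = false
s13 = s8 AND s7 = true AND false = false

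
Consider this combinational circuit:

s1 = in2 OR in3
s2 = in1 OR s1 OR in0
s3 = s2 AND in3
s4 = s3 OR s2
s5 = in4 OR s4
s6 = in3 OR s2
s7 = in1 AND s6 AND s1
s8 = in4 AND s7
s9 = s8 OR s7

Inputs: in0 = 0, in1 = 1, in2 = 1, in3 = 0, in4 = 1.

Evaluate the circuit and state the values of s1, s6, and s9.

s1 = 1, s6 = 1, s9 = 1

s1 = in2 OR in3 = 1 OR 0 = 1
s2 = in1 OR s1 OR in0 = 1 OR 1 OR 0 = 1
s6 = in3 OR s2 = 0 OR 1 = 1
s7 = in1 AND s6 AND s1 = 1 AND 1 AND 1 = 1
s8 = in4 AND s7 = 1 AND 1 = 1
s9 = s8 OR s7 = 1 OR 1 = 1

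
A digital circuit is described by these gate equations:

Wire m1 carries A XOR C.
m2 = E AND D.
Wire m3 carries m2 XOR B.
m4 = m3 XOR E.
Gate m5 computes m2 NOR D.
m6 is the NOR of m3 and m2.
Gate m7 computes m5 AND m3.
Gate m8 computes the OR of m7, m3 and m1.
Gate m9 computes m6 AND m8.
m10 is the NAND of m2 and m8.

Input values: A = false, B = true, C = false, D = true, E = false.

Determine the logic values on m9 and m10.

m1 = A XOR C = false XOR false = false
m2 = E AND D = false AND true = false
m3 = m2 XOR B = false XOR true = true
m5 = m2 NOR D = false NOR true = false
m6 = m3 NOR m2 = true NOR false = false
m7 = m5 AND m3 = false AND true = false
m8 = m7 OR m3 OR m1 = false OR true OR false = true
m9 = m6 AND m8 = false AND true = false
m10 = m2 NAND m8 = false NAND true = true

m9 = false, m10 = true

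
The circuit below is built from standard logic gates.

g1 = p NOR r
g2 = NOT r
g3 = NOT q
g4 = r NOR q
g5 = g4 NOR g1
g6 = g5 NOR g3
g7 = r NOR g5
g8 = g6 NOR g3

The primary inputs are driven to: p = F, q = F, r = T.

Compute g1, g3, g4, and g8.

g1 = F, g3 = T, g4 = F, g8 = F

g1 = p NOR r = F NOR T = F
g3 = NOT q = NOT F = T
g4 = r NOR q = T NOR F = F
g5 = g4 NOR g1 = F NOR F = T
g6 = g5 NOR g3 = T NOR T = F
g8 = g6 NOR g3 = F NOR T = F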